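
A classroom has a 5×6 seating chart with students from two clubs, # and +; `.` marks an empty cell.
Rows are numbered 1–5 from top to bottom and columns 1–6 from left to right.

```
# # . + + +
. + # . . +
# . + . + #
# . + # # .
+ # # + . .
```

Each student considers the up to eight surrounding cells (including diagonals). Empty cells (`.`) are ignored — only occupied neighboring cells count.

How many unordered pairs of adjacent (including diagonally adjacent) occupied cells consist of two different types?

19

Scan each occupied cell's neighbors to the right and below (and the two forward diagonals) so each pair is counted once.
Row 1: #(1,1)–#(1,2)= #(1,1)–+(2,2)≠ #(1,2)–+(2,2)≠ #(1,2)–#(2,3)= +(1,4)–+(1,5)= +(1,4)–#(2,3)≠ +(1,5)–+(1,6)= +(1,5)–+(2,6)= +(1,6)–+(2,6)=  → 3/9 unlike.
Row 2: +(2,2)–#(2,3)≠ +(2,2)–+(3,3)= +(2,2)–#(3,1)≠ #(2,3)–+(3,3)≠ +(2,6)–#(3,6)≠ +(2,6)–+(3,5)=  → 4/6 unlike.
Row 3: #(3,1)–#(4,1)= +(3,3)–+(4,3)= +(3,3)–#(4,4)≠ +(3,5)–#(3,6)≠ +(3,5)–#(4,5)≠ +(3,5)–#(4,4)≠ #(3,6)–#(4,5)=  → 4/7 unlike.
Row 4: #(4,1)–+(5,1)≠ #(4,1)–#(5,2)= +(4,3)–#(4,4)≠ +(4,3)–#(5,3)≠ +(4,3)–+(5,4)= +(4,3)–#(5,2)≠ #(4,4)–#(4,5)= #(4,4)–+(5,4)≠ #(4,4)–#(5,3)= #(4,5)–+(5,4)≠  → 6/10 unlike.
Row 5: +(5,1)–#(5,2)≠ #(5,2)–#(5,3)= #(5,3)–+(5,4)≠  → 2/3 unlike.
Total adjacent occupied pairs: 35; unlike-type pairs: 19.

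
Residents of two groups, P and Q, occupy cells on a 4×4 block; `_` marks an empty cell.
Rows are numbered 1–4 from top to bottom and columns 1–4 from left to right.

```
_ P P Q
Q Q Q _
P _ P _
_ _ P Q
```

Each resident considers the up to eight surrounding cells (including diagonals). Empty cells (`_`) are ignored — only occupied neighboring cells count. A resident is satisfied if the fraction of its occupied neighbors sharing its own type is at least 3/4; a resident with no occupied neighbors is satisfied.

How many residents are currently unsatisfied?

10

(1,2)P 1/4 not
(1,3)P 1/4 not
(1,4)Q 1/2 not
(2,1)Q 1/3 not
(2,2)Q 2/6 not
(2,3)Q 2/5 not
(3,1)P 0/2 not
(3,3)P 1/4 not
(4,3)P 1/2 not
(4,4)Q 0/2 not
Unsatisfied: (1,2), (1,3), (1,4), (2,1), (2,2), (2,3), (3,1), (3,3), (4,3), (4,4) — 10 in total.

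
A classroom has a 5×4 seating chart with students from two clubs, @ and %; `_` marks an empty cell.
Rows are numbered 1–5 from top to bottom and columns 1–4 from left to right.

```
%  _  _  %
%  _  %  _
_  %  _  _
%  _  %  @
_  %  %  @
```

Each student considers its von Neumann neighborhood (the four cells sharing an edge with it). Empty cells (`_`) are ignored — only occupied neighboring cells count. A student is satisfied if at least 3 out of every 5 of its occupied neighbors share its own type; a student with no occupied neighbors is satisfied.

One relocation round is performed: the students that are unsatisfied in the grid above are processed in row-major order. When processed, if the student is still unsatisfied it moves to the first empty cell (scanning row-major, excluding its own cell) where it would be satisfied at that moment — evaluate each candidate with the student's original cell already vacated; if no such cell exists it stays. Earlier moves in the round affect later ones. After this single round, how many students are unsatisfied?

Initially unsatisfied (in order): (4,3), (4,4), (5,4).
  (4,3) → (1,2).
  (4,4): now satisfied by earlier moves; stays.
  (5,4) → (3,4).
Resulting grid:
% % _ %
% _ % _
_ % _ @
% _ _ @
_ % % _
All satisfied now.

0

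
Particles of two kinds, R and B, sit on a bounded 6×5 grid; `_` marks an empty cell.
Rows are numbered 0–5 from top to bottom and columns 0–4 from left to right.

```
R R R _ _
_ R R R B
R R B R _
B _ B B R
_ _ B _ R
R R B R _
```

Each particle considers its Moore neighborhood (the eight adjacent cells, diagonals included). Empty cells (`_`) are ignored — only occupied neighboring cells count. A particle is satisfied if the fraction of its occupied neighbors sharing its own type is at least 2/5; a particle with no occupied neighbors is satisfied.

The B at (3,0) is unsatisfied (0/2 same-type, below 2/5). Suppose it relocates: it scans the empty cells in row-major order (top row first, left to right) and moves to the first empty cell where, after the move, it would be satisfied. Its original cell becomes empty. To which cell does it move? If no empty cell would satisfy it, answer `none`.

Vacating (3,0). Empty cells in order:
  (0,3): 1/4 same-type → still unsatisfied.
  (0,4): 1/2 same-type → satisfied — stop here.

(0,4)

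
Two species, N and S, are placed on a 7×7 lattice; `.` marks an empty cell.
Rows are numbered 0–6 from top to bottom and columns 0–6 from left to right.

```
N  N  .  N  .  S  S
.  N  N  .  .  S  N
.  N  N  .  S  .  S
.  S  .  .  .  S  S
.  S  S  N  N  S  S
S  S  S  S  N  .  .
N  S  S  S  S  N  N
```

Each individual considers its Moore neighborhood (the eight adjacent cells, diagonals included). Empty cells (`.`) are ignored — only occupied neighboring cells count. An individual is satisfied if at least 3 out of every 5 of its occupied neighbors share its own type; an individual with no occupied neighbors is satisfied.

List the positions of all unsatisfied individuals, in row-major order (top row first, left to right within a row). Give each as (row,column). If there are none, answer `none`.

Row 0: (0,0)N 2/2 satisfied · (0,1)N 3/3 satisfied · (0,3)N 1/1 satisfied · (0,5)S 2/3 satisfied · (0,6)S 2/3 satisfied
Row 1: (1,1)N 5/5 satisfied · (1,2)N 5/5 satisfied · (1,5)S 4/5 satisfied · (1,6)N 0/4 not
Row 2: (2,1)N 3/4 satisfied · (2,2)N 3/4 satisfied · (2,4)S 2/2 satisfied · (2,6)S 3/4 satisfied
Row 3: (3,1)S 2/4 not · (3,5)S 5/6 satisfied · (3,6)S 4/4 satisfied
Row 4: (4,1)S 5/5 satisfied · (4,2)S 5/6 satisfied · (4,3)N 2/5 not · (4,4)N 2/5 not · (4,5)S 3/5 satisfied · (4,6)S 3/3 satisfied
Row 5: (5,0)S 3/4 satisfied · (5,1)S 6/7 satisfied · (5,2)S 7/8 satisfied · (5,3)S 5/8 satisfied · (5,4)N 3/7 not
Row 6: (6,0)N 0/3 not · (6,1)S 4/5 satisfied · (6,2)S 5/5 satisfied · (6,3)S 4/5 satisfied · (6,4)S 2/4 not · (6,5)N 2/3 satisfied · (6,6)N 1/1 satisfied

(1,6), (3,1), (4,3), (4,4), (5,4), (6,0), (6,4)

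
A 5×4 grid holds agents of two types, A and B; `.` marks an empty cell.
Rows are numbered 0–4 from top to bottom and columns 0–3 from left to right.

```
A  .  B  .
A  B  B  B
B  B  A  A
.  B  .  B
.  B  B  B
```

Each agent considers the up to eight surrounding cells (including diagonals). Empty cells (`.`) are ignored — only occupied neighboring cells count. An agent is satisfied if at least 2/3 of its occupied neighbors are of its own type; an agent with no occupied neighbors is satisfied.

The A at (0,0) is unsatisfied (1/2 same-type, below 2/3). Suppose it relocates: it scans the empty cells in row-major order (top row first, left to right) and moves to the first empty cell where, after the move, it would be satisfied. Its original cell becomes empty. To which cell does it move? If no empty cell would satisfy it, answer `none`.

Vacating (0,0). Empty cells in order:
  (0,1): 1/4 same-type → still unsatisfied.
  (0,3): 0/3 same-type → still unsatisfied.
  (3,0): 0/4 same-type → still unsatisfied.
  (3,2): 2/8 same-type → still unsatisfied.
  (4,0): 0/2 same-type → still unsatisfied.

none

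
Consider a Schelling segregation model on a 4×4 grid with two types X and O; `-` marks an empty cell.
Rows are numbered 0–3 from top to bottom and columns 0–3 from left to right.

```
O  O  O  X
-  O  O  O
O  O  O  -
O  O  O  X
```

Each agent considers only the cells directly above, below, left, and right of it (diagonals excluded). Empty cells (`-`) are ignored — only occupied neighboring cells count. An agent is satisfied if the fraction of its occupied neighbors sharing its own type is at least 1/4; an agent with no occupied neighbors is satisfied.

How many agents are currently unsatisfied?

Row 0: (0,0)O 1/1 ok · (0,1)O 3/3 ok · (0,2)O 2/3 ok · (0,3)X 0/2 unhappy
Row 1: (1,1)O 3/3 ok · (1,2)O 4/4 ok · (1,3)O 1/2 ok
Row 2: (2,0)O 2/2 ok · (2,1)O 4/4 ok · (2,2)O 3/3 ok
Row 3: (3,0)O 2/2 ok · (3,1)O 3/3 ok · (3,2)O 2/3 ok · (3,3)X 0/1 unhappy
Unsatisfied: (0,3), (3,3) — 2 in total.

2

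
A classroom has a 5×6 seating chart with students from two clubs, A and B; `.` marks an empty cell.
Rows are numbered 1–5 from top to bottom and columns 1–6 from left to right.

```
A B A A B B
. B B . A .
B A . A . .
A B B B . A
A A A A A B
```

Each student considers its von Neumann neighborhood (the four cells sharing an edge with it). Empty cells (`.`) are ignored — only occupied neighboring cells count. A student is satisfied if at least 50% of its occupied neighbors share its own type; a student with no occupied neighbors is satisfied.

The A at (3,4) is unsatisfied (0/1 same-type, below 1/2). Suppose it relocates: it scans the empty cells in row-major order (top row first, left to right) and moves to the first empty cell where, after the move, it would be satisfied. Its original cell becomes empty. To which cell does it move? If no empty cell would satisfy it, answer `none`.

(2,4)

Vacating (3,4). Empty cells in order:
  (2,1): 1/3 same-type → still unsatisfied.
  (2,4): 2/3 same-type → satisfied — stop here.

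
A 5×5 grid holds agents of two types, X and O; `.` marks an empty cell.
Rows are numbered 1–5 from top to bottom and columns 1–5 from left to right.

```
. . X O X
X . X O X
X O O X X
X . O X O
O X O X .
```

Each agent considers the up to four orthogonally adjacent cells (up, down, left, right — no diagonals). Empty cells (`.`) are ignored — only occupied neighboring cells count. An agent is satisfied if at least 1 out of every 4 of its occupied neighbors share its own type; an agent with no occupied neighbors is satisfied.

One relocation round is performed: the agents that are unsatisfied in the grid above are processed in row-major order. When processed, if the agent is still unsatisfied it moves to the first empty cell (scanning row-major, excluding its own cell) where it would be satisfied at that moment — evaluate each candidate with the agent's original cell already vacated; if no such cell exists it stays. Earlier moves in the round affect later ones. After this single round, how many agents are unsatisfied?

0

Initially unsatisfied (in order): (4,5), (5,1), (5,2).
  (4,5) → (2,2).
  (5,1) → (1,2).
  (5,2) → (1,1).
Resulting grid:
X O X O X
X O X O X
X O O X X
X . O X .
. . O X .
All satisfied now.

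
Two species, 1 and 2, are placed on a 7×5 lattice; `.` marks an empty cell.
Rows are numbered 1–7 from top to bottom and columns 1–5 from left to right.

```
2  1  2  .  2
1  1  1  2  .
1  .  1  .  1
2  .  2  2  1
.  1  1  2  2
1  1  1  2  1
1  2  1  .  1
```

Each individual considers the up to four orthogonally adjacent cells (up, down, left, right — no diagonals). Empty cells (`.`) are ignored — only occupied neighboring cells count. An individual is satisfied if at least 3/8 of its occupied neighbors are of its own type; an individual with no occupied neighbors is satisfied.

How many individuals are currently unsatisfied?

11

Row 1: (1,1)2 0/2 ✗ · (1,2)1 1/3 ✗ · (1,3)2 0/2 ✗ · (1,5)2 0/0 ✓
Row 2: (2,1)1 2/3 ✓ · (2,2)1 3/3 ✓ · (2,3)1 2/4 ✓ · (2,4)2 0/1 ✗
Row 3: (3,1)1 1/2 ✓ · (3,3)1 1/2 ✓ · (3,5)1 1/1 ✓
Row 4: (4,1)2 0/1 ✗ · (4,3)2 1/3 ✗ · (4,4)2 2/3 ✓ · (4,5)1 1/3 ✗
Row 5: (5,2)1 2/2 ✓ · (5,3)1 2/4 ✓ · (5,4)2 3/4 ✓ · (5,5)2 1/3 ✗
Row 6: (6,1)1 2/2 ✓ · (6,2)1 3/4 ✓ · (6,3)1 3/4 ✓ · (6,4)2 1/3 ✗ · (6,5)1 1/3 ✗
Row 7: (7,1)1 1/2 ✓ · (7,2)2 0/3 ✗ · (7,3)1 1/2 ✓ · (7,5)1 1/1 ✓
Unsatisfied: (1,1), (1,2), (1,3), (2,4), (4,1), (4,3), (4,5), (5,5), (6,4), (6,5), (7,2) — 11 in total.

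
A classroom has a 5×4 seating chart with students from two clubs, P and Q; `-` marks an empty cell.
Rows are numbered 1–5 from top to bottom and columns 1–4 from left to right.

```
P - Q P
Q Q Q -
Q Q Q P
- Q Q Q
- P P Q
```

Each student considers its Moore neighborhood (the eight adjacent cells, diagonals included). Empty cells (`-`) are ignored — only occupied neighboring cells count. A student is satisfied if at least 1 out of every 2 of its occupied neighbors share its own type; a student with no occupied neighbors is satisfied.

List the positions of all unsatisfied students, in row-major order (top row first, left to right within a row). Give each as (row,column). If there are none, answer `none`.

Row 1: (1,1)P 0/2 unhappy · (1,3)Q 2/3 ok · (1,4)P 0/2 unhappy
Row 2: (2,1)Q 3/4 ok · (2,2)Q 6/7 ok · (2,3)Q 4/6 ok
Row 3: (3,1)Q 4/4 ok · (3,2)Q 7/7 ok · (3,3)Q 6/7 ok · (3,4)P 0/4 unhappy
Row 4: (4,2)Q 4/6 ok · (4,3)Q 5/8 ok · (4,4)Q 3/5 ok
Row 5: (5,2)P 1/3 unhappy · (5,3)P 1/5 unhappy · (5,4)Q 2/3 ok

(1,1), (1,4), (3,4), (5,2), (5,3)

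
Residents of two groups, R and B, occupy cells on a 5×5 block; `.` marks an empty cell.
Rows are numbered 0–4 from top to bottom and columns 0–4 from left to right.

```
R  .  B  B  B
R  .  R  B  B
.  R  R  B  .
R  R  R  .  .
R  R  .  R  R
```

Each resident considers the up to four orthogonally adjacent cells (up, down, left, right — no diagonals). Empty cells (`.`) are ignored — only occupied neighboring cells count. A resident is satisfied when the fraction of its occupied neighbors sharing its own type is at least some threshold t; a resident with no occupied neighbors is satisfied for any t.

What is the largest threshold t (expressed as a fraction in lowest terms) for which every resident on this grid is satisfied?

1/3

Row 0: (0,0)R 1/1 · (0,2)B 1/2 · (0,3)B 3/3 · (0,4)B 2/2
Row 1: (1,0)R 1/1 · (1,2)R 1/3 · (1,3)B 3/4 · (1,4)B 2/2
Row 2: (2,1)R 2/2 · (2,2)R 3/4 · (2,3)B 1/2
Row 3: (3,0)R 2/2 · (3,1)R 4/4 · (3,2)R 2/2
Row 4: (4,0)R 2/2 · (4,1)R 2/2 · (4,3)R 1/1 · (4,4)R 1/1
The smallest same-type fraction is 1/3 at (1,2), which reduces to 1/3. Any threshold above that leaves this resident unsatisfied.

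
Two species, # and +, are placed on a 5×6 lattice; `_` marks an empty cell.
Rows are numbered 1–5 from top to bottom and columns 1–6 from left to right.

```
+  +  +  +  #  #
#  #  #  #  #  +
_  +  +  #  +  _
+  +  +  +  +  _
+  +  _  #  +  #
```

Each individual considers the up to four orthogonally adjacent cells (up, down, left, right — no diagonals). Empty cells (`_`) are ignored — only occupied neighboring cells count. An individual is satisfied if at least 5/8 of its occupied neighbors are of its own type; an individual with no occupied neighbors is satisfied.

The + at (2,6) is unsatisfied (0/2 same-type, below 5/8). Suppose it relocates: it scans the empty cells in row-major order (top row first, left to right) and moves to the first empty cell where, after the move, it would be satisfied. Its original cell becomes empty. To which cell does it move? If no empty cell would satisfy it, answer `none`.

Vacating (2,6). Empty cells in order:
  (3,1): 2/3 same-type → satisfied — stop here.

(3,1)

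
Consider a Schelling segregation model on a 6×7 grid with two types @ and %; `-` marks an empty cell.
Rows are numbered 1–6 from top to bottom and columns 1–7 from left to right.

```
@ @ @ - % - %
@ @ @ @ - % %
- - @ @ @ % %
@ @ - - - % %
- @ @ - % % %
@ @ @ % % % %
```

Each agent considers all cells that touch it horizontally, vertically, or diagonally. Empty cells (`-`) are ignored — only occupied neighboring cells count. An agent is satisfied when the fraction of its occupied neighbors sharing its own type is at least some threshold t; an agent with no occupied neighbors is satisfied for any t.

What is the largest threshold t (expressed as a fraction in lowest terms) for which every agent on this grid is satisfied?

Row 1: (1,1)@ 3/3 · (1,2)@ 5/5 · (1,3)@ 4/4 · (1,5)% 1/2 · (1,7)% 2/2
Row 2: (2,1)@ 3/3 · (2,2)@ 6/6 · (2,3)@ 6/6 · (2,4)@ 5/6 · (2,6)% 5/6 · (2,7)% 4/4
Row 3: (3,3)@ 5/5 · (3,4)@ 4/4 · (3,5)@ 2/5 · (3,6)% 5/6 · (3,7)% 5/5
Row 4: (4,1)@ 2/2 · (4,2)@ 4/4 · (4,6)% 6/7 · (4,7)% 5/5
Row 5: (5,2)@ 6/6 · (5,3)@ 4/5 · (5,5)% 5/5 · (5,6)% 7/7 · (5,7)% 5/5
Row 6: (6,1)@ 2/2 · (6,2)@ 4/4 · (6,3)@ 3/4 · (6,4)% 2/4 · (6,5)% 4/4 · (6,6)% 5/5 · (6,7)% 3/3
The smallest same-type fraction is 2/5 at (3,5), which reduces to 2/5. Any threshold above that leaves this agent unsatisfied.

2/5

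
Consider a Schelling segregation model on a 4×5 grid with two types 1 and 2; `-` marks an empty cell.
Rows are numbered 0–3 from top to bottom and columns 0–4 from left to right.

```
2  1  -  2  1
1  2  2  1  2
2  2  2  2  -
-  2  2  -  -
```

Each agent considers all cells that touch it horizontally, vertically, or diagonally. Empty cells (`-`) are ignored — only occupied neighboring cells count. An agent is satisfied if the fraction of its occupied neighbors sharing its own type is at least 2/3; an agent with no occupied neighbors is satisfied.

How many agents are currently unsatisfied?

(0,0)2 1/3 ✗
(0,1)1 1/4 ✗
(0,3)2 2/4 ✗
(0,4)1 1/3 ✗
(1,0)1 1/5 ✗
(1,1)2 5/7 ✓
(1,2)2 5/7 ✓
(1,3)1 1/6 ✗
(1,4)2 2/4 ✗
(2,0)2 3/4 ✓
(2,1)2 6/7 ✓
(2,2)2 6/7 ✓
(2,3)2 4/5 ✓
(3,1)2 4/4 ✓
(3,2)2 4/4 ✓
Unsatisfied: (0,0), (0,1), (0,3), (0,4), (1,0), (1,3), (1,4) — 7 in total.

7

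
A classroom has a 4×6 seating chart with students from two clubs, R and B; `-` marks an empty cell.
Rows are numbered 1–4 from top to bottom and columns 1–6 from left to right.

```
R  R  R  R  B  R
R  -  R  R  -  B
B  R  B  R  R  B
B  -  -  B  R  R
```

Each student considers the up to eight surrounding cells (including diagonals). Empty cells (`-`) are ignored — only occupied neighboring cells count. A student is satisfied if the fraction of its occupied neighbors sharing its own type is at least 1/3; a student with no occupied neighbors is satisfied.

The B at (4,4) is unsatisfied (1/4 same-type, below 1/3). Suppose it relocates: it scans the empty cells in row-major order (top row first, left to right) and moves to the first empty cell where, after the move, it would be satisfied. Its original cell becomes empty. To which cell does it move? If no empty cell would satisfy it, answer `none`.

Vacating (4,4). Empty cells in order:
  (2,2): 2/8 same-type → still unsatisfied.
  (2,5): 3/8 same-type → satisfied — stop here.

(2,5)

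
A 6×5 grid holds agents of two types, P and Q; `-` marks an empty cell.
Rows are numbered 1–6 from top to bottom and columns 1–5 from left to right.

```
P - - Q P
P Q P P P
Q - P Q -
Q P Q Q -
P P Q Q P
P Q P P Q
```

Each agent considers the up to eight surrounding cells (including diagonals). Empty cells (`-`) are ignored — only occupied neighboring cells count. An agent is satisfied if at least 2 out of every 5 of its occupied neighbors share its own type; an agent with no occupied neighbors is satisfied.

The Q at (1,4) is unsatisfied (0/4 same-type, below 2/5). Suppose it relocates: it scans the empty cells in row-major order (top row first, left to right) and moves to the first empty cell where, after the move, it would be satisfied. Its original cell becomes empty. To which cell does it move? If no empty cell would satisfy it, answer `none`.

(3,2)

Vacating (1,4). Empty cells in order:
  (1,2): 1/4 same-type → still unsatisfied.
  (1,3): 1/3 same-type → still unsatisfied.
  (3,2): 4/8 same-type → satisfied — stop here.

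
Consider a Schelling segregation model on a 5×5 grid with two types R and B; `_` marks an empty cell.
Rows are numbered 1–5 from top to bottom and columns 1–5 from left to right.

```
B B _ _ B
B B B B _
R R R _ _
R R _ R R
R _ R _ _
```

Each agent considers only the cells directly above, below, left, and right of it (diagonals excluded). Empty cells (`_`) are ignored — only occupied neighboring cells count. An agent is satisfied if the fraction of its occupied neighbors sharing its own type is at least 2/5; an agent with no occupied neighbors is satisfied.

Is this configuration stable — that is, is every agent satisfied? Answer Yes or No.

Yes

(1,1)B 2/2 ok
(1,2)B 2/2 ok
(1,5)B 0/0 ok
(2,1)B 2/3 ok
(2,2)B 3/4 ok
(2,3)B 2/3 ok
(2,4)B 1/1 ok
(3,1)R 2/3 ok
(3,2)R 3/4 ok
(3,3)R 1/2 ok
(4,1)R 3/3 ok
(4,2)R 2/2 ok
(4,4)R 1/1 ok
(4,5)R 1/1 ok
(5,1)R 1/1 ok
(5,3)R 0/0 ok
All meet the threshold, so the configuration is stable.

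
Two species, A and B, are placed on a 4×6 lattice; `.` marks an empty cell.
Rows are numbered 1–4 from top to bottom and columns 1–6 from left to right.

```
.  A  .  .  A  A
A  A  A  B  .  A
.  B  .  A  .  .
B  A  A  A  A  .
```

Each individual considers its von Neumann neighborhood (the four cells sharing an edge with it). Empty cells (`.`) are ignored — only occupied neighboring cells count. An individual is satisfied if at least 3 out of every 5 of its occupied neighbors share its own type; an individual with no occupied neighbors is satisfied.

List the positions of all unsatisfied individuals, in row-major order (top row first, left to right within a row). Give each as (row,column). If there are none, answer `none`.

(2,3), (2,4), (3,2), (3,4), (4,1), (4,2)

Row 1: (1,2)A 1/1 satisfied · (1,5)A 1/1 satisfied · (1,6)A 2/2 satisfied
Row 2: (2,1)A 1/1 satisfied · (2,2)A 3/4 satisfied · (2,3)A 1/2 not · (2,4)B 0/2 not · (2,6)A 1/1 satisfied
Row 3: (3,2)B 0/2 not · (3,4)A 1/2 not
Row 4: (4,1)B 0/1 not · (4,2)A 1/3 not · (4,3)A 2/2 satisfied · (4,4)A 3/3 satisfied · (4,5)A 1/1 satisfied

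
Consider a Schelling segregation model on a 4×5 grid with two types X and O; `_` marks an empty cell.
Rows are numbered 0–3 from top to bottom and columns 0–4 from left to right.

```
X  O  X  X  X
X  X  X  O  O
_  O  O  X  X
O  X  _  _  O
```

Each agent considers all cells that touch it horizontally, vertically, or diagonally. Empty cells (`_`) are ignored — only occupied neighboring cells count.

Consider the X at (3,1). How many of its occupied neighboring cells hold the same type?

Occupied neighbors of (3,1): (2,1)=O, (2,2)=O, (3,0)=O.
Same type (X): 0 of 3.

0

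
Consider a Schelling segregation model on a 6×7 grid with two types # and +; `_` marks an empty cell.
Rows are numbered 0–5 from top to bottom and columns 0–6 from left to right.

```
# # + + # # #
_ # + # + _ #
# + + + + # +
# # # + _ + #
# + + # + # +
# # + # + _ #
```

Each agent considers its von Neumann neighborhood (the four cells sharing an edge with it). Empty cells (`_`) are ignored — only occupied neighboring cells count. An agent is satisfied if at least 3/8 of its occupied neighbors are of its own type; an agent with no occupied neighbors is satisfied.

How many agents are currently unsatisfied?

21

Row 0: (0,0)# 1/1 ✓ · (0,1)# 2/3 ✓ · (0,2)+ 2/3 ✓ · (0,3)+ 1/3 ✗ · (0,4)# 1/3 ✗ · (0,5)# 2/2 ✓ · (0,6)# 2/2 ✓
Row 1: (1,1)# 1/3 ✗ · (1,2)+ 2/4 ✓ · (1,3)# 0/4 ✗ · (1,4)+ 1/3 ✗ · (1,6)# 1/2 ✓
Row 2: (2,0)# 1/2 ✓ · (2,1)+ 1/4 ✗ · (2,2)+ 3/4 ✓ · (2,3)+ 3/4 ✓ · (2,4)+ 2/3 ✓ · (2,5)# 0/3 ✗ · (2,6)+ 0/3 ✗
Row 3: (3,0)# 3/3 ✓ · (3,1)# 2/4 ✓ · (3,2)# 1/4 ✗ · (3,3)+ 1/3 ✗ · (3,5)+ 0/3 ✗ · (3,6)# 0/3 ✗
Row 4: (4,0)# 2/3 ✓ · (4,1)+ 1/4 ✗ · (4,2)+ 2/4 ✓ · (4,3)# 1/4 ✗ · (4,4)+ 1/3 ✗ · (4,5)# 0/3 ✗ · (4,6)+ 0/3 ✗
Row 5: (5,0)# 2/2 ✓ · (5,1)# 1/3 ✗ · (5,2)+ 1/3 ✗ · (5,3)# 1/3 ✗ · (5,4)+ 1/2 ✓ · (5,6)# 0/1 ✗
Unsatisfied: (0,3), (0,4), (1,1), (1,3), (1,4), (2,1), (2,5), (2,6), (3,2), (3,3), (3,5), (3,6), (4,1), (4,3), (4,4), (4,5), (4,6), (5,1), (5,2), (5,3), (5,6) — 21 in total.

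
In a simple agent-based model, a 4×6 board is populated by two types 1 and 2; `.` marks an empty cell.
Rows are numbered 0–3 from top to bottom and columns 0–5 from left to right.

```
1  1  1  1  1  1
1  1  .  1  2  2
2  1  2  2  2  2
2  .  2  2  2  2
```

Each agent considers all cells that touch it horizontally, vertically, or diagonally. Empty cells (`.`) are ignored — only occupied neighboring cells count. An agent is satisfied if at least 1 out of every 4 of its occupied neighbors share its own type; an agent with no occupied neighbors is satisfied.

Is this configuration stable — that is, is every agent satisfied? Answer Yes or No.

Yes

(0,0)1 3/3 ✓
(0,1)1 4/4 ✓
(0,2)1 4/4 ✓
(0,3)1 3/4 ✓
(0,4)1 3/5 ✓
(0,5)1 1/3 ✓
(1,0)1 4/5 ✓
(1,1)1 5/7 ✓
(1,3)1 3/7 ✓
(1,4)2 4/8 ✓
(1,5)2 3/5 ✓
(2,0)2 1/4 ✓
(2,1)1 2/6 ✓
(2,2)2 3/6 ✓
(2,3)2 6/7 ✓
(2,4)2 7/8 ✓
(2,5)2 5/5 ✓
(3,0)2 1/2 ✓
(3,2)2 3/4 ✓
(3,3)2 5/5 ✓
(3,4)2 5/5 ✓
(3,5)2 3/3 ✓
All meet the threshold, so the configuration is stable.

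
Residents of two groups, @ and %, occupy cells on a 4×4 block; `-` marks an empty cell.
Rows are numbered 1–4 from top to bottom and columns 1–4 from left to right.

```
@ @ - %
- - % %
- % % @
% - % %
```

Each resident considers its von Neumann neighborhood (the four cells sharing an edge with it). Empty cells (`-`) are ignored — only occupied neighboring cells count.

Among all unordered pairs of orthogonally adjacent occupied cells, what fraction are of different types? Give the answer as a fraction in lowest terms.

3/10

Scan each occupied cell's neighbors to the right and below so each pair is counted once.
Row 1: @(1,1)–@(1,2)= %(1,4)–%(2,4)=  → 0/2 unlike.
Row 2: %(2,3)–%(2,4)= %(2,3)–%(3,3)= %(2,4)–@(3,4)≠  → 1/3 unlike.
Row 3: %(3,2)–%(3,3)= %(3,3)–@(3,4)≠ %(3,3)–%(4,3)= @(3,4)–%(4,4)≠  → 2/4 unlike.
Row 4: %(4,3)–%(4,4)=  → 0/1 unlike.
Total adjacent occupied pairs: 10; unlike-type pairs: 3.
3/10 is already in lowest terms.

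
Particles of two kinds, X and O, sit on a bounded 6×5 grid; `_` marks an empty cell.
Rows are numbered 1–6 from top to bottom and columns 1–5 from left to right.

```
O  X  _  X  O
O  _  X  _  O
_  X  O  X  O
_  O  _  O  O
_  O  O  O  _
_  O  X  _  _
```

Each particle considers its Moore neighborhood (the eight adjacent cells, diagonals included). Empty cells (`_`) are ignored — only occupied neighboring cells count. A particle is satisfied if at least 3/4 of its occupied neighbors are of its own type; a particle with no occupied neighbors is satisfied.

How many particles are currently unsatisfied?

(1,1)O 1/2 ✗
(1,2)X 1/3 ✗
(1,4)X 1/3 ✗
(1,5)O 1/2 ✗
(2,1)O 1/3 ✗
(2,3)X 4/5 ✓
(2,5)O 2/4 ✗
(3,2)X 1/4 ✗
(3,3)O 2/5 ✗
(3,4)X 1/6 ✗
(3,5)O 3/4 ✓
(4,2)O 3/4 ✓
(4,4)O 5/6 ✓
(4,5)O 3/4 ✓
(5,2)O 3/4 ✓
(5,3)O 5/6 ✓
(5,4)O 3/4 ✓
(6,2)O 2/3 ✗
(6,3)X 0/4 ✗
Unsatisfied: (1,1), (1,2), (1,4), (1,5), (2,1), (2,5), (3,2), (3,3), (3,4), (6,2), (6,3) — 11 in total.

11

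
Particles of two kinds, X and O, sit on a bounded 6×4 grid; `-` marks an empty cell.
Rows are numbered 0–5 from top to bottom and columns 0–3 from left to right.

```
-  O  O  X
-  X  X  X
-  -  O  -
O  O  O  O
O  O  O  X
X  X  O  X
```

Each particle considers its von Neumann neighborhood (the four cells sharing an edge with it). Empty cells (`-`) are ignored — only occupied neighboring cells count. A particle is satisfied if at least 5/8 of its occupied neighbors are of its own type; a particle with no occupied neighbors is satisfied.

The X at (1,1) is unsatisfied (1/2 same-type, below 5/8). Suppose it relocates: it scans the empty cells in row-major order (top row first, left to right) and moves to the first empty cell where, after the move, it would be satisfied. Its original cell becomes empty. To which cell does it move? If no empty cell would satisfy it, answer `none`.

(1,0)

Vacating (1,1). Empty cells in order:
  (0,0): 0/1 same-type → still unsatisfied.
  (1,0): 0/0 same-type → satisfied — stop here.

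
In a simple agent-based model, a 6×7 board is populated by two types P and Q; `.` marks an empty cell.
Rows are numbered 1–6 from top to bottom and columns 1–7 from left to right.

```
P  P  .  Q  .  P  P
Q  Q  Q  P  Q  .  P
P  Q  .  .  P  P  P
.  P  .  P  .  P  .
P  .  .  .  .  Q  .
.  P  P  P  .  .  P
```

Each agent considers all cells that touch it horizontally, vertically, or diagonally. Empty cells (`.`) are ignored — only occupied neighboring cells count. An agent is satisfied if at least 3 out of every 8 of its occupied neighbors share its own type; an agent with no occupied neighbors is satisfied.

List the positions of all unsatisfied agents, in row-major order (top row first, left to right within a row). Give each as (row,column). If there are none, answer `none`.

Row 1: (1,1)P 1/3 unhappy · (1,2)P 1/4 unhappy · (1,4)Q 2/3 ok · (1,6)P 2/3 ok · (1,7)P 2/2 ok
Row 2: (2,1)Q 2/5 ok · (2,2)Q 3/6 ok · (2,3)Q 3/5 ok · (2,4)P 1/4 unhappy · (2,5)Q 1/5 unhappy · (2,7)P 4/4 ok
Row 3: (3,1)P 1/4 unhappy · (3,2)Q 3/5 ok · (3,5)P 4/5 ok · (3,6)P 4/5 ok · (3,7)P 3/3 ok
Row 4: (4,2)P 2/3 ok · (4,4)P 1/1 ok · (4,6)P 3/4 ok
Row 5: (5,1)P 2/2 ok · (5,6)Q 0/2 unhappy
Row 6: (6,2)P 2/2 ok · (6,3)P 2/2 ok · (6,4)P 1/1 ok · (6,7)P 0/1 unhappy

(1,1), (1,2), (2,4), (2,5), (3,1), (5,6), (6,7)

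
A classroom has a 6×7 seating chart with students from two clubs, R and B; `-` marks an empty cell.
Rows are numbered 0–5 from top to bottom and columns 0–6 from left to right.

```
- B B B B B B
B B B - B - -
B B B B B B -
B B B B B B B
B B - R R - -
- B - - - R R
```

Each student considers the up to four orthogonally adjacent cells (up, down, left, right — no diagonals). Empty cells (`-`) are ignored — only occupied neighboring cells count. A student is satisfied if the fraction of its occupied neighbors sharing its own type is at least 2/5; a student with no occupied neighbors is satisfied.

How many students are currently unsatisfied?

0

(0,1)B 2/2 ok
(0,2)B 3/3 ok
(0,3)B 2/2 ok
(0,4)B 3/3 ok
(0,5)B 2/2 ok
(0,6)B 1/1 ok
(1,0)B 2/2 ok
(1,1)B 4/4 ok
(1,2)B 3/3 ok
(1,4)B 2/2 ok
(2,0)B 3/3 ok
(2,1)B 4/4 ok
(2,2)B 4/4 ok
(2,3)B 3/3 ok
(2,4)B 4/4 ok
(2,5)B 2/2 ok
(3,0)B 3/3 ok
(3,1)B 4/4 ok
(3,2)B 3/3 ok
(3,3)B 3/4 ok
(3,4)B 3/4 ok
(3,5)B 3/3 ok
(3,6)B 1/1 ok
(4,0)B 2/2 ok
(4,1)B 3/3 ok
(4,3)R 1/2 ok
(4,4)R 1/2 ok
(5,1)B 1/1 ok
(5,5)R 1/1 ok
(5,6)R 1/1 ok
Every one meets the threshold.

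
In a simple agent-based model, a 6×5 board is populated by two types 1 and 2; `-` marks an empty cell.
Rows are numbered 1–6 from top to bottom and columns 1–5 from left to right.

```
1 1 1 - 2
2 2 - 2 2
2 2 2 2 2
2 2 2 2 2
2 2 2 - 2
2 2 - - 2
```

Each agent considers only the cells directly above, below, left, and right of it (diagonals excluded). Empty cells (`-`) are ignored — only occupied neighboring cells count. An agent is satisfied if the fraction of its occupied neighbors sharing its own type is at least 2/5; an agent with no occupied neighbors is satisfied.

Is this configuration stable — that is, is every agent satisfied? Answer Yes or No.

Yes

(1,1)1 1/2 satisfied
(1,2)1 2/3 satisfied
(1,3)1 1/1 satisfied
(1,5)2 1/1 satisfied
(2,1)2 2/3 satisfied
(2,2)2 2/3 satisfied
(2,4)2 2/2 satisfied
(2,5)2 3/3 satisfied
(3,1)2 3/3 satisfied
(3,2)2 4/4 satisfied
(3,3)2 3/3 satisfied
(3,4)2 4/4 satisfied
(3,5)2 3/3 satisfied
(4,1)2 3/3 satisfied
(4,2)2 4/4 satisfied
(4,3)2 4/4 satisfied
(4,4)2 3/3 satisfied
(4,5)2 3/3 satisfied
(5,1)2 3/3 satisfied
(5,2)2 4/4 satisfied
(5,3)2 2/2 satisfied
(5,5)2 2/2 satisfied
(6,1)2 2/2 satisfied
(6,2)2 2/2 satisfied
(6,5)2 1/1 satisfied
All meet the threshold, so the configuration is stable.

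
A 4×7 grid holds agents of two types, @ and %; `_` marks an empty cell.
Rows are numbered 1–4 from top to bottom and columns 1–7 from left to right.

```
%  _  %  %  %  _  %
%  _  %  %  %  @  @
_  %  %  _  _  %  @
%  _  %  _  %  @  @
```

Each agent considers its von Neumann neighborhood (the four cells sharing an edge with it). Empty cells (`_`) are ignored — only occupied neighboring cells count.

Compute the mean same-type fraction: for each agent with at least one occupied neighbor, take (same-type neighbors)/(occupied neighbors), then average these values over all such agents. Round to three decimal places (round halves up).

Row 1: (1,1)% 1/1 · (1,3)% 2/2 · (1,4)% 3/3 · (1,5)% 2/2 · (1,7)% 0/1
Row 2: (2,1)% 1/1 · (2,3)% 3/3 · (2,4)% 3/3 · (2,5)% 2/3 · (2,6)@ 1/3 · (2,7)@ 2/3
Row 3: (3,2)% 1/1 · (3,3)% 3/3 · (3,6)% 0/3 · (3,7)@ 2/3
Row 4: (4,1)% — no occupied neighbors · (4,3)% 1/1 · (4,5)% 0/1 · (4,6)@ 1/3 · (4,7)@ 2/2
Sum over 19 agents: 1/1 + 2/2 + 3/3 + 2/2 + 0/1 + 1/1 + 3/3 + 3/3 + 2/3 + 1/3 + 2/3 + 1/1 + 3/3 + 0/3 + 2/3 + 1/1 + 0/1 + 1/3 + 2/2 = 41/3; mean = 41/3 ÷ 19 = 41/57 = 0.719298… → 0.719.

0.719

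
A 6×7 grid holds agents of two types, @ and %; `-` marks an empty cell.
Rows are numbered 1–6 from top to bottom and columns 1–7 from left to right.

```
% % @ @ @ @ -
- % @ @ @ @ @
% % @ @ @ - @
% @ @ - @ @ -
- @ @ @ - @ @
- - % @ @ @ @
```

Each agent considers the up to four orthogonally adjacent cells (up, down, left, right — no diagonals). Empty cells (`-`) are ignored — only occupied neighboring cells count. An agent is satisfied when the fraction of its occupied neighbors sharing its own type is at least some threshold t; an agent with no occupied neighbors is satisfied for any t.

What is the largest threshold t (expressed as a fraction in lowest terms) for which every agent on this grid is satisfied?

Row 1: (1,1)% 1/1 · (1,2)% 2/3 · (1,3)@ 2/3 · (1,4)@ 3/3 · (1,5)@ 3/3 · (1,6)@ 2/2
Row 2: (2,2)% 2/3 · (2,3)@ 3/4 · (2,4)@ 4/4 · (2,5)@ 4/4 · (2,6)@ 3/3 · (2,7)@ 2/2
Row 3: (3,1)% 2/2 · (3,2)% 2/4 · (3,3)@ 3/4 · (3,4)@ 3/3 · (3,5)@ 3/3 · (3,7)@ 1/1
Row 4: (4,1)% 1/2 · (4,2)@ 2/4 · (4,3)@ 3/3 · (4,5)@ 2/2 · (4,6)@ 2/2
Row 5: (5,2)@ 2/2 · (5,3)@ 3/4 · (5,4)@ 2/2 · (5,6)@ 3/3 · (5,7)@ 2/2
Row 6: (6,3)% 0/2 · (6,4)@ 2/3 · (6,5)@ 2/2 · (6,6)@ 3/3 · (6,7)@ 2/2
The smallest same-type fraction is 0/2 at (6,3), which reduces to 0/1. Any threshold above that leaves this agent unsatisfied.

0/1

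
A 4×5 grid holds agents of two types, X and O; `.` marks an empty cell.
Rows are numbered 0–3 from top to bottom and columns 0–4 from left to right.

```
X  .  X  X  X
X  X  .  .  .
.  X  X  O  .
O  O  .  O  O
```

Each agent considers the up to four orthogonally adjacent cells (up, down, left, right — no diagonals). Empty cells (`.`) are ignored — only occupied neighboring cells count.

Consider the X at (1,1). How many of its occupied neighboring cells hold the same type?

Occupied neighbors of (1,1): (2,1)=X, (1,0)=X.
Same type (X): 2 of 2.

2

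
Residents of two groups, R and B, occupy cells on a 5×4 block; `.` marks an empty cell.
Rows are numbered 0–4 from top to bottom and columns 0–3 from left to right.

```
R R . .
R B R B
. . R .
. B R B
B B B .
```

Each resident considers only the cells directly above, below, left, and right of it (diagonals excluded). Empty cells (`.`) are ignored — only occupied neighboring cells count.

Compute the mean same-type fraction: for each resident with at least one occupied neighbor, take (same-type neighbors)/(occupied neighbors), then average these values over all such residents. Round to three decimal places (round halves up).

(0,0)R 2/2
(0,1)R 1/2
(1,0)R 1/2
(1,1)B 0/3
(1,2)R 1/3
(1,3)B 0/1
(2,2)R 2/2
(3,1)B 1/2
(3,2)R 1/4
(3,3)B 0/1
(4,0)B 1/1
(4,1)B 3/3
(4,2)B 1/2
Sum over 13 residents: 2/2 + 1/2 + 1/2 + 0/3 + 1/3 + 0/1 + 2/2 + 1/2 + 1/4 + 0/1 + 1/1 + 3/3 + 1/2 = 79/12; mean = 79/12 ÷ 13 = 79/156 = 0.506410… → 0.506.

0.506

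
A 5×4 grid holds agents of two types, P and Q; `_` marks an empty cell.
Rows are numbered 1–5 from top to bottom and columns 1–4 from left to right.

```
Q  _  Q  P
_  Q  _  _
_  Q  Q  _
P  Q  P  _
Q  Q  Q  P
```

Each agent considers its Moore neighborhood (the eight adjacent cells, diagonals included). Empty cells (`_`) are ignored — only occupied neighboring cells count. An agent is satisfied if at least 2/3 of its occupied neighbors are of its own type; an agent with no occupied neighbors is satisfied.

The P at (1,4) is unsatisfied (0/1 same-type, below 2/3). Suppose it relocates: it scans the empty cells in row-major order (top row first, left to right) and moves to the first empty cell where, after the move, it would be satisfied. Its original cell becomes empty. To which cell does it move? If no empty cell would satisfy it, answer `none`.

Vacating (1,4). Empty cells in order:
  (1,2): 0/3 same-type → still unsatisfied.
  (2,1): 0/3 same-type → still unsatisfied.
  (2,3): 0/4 same-type → still unsatisfied.
  (2,4): 0/2 same-type → still unsatisfied.
  (3,1): 1/4 same-type → still unsatisfied.
  (3,4): 1/2 same-type → still unsatisfied.
  (4,4): 2/4 same-type → still unsatisfied.

none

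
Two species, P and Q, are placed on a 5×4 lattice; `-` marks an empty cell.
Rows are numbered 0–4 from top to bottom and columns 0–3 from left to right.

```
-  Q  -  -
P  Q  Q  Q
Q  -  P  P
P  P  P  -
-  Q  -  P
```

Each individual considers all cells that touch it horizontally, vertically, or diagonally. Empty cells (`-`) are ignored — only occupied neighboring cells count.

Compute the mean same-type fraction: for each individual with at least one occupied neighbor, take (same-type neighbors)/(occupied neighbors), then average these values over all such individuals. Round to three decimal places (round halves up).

Row 0: (0,1)Q 2/3
Row 1: (1,0)P 0/3 · (1,1)Q 3/5 · (1,2)Q 3/5 · (1,3)Q 1/3
Row 2: (2,0)Q 1/4 · (2,2)P 3/6 · (2,3)P 2/4
Row 3: (3,0)P 1/3 · (3,1)P 3/5 · (3,2)P 4/5
Row 4: (4,1)Q 0/3 · (4,3)P 1/1
Sum over 13 individuals: 2/3 + 0/3 + 3/5 + 3/5 + 1/3 + 1/4 + 3/6 + 2/4 + 1/3 + 3/5 + 4/5 + 0/3 + 1/1 = 371/60; mean = 371/60 ÷ 13 = 371/780 = 0.475641… → 0.476.

0.476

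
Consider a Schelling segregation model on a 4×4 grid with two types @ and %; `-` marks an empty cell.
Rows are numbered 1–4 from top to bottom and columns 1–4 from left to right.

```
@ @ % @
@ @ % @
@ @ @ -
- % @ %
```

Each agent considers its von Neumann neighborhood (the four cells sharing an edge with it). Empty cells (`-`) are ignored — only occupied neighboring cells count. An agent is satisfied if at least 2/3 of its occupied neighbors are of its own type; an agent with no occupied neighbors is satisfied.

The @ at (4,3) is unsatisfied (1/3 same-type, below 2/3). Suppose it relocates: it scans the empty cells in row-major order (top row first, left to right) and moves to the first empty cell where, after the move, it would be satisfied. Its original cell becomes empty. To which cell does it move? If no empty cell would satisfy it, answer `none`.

Vacating (4,3). Empty cells in order:
  (3,4): 2/3 same-type → satisfied — stop here.

(3,4)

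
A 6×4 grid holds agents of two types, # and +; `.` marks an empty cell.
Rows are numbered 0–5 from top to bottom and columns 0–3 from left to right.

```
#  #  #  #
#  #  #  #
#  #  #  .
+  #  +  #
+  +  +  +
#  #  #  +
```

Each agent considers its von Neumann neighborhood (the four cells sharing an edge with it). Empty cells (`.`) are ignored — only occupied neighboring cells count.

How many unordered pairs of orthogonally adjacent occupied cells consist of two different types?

Scan each occupied cell's neighbors to the right and below so each pair is counted once.
From row 0: 0 unlike of 7 pairs (running 0/7).
From row 1: 0 unlike of 6 pairs (running 0/13).
From row 2: 2 unlike of 5 pairs (running 2/18).
From row 3: 5 unlike of 7 pairs (running 7/25).
From row 4: 3 unlike of 7 pairs (running 10/32).
From row 5: 1 unlike of 3 pairs (running 11/35).
Total adjacent occupied pairs: 35; unlike-type pairs: 11.

11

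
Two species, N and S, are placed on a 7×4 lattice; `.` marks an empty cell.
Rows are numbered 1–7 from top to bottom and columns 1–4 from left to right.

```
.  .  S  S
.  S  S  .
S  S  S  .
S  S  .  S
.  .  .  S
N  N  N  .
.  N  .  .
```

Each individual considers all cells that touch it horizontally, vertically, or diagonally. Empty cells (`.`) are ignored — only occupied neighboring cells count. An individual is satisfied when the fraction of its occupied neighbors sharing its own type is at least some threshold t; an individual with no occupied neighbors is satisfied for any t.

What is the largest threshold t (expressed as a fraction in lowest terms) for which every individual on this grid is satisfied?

1/2

Row 1: (1,3)S 3/3 · (1,4)S 2/2
Row 2: (2,2)S 5/5 · (2,3)S 5/5
Row 3: (3,1)S 4/4 · (3,2)S 6/6 · (3,3)S 5/5
Row 4: (4,1)S 3/3 · (4,2)S 4/4 · (4,4)S 2/2
Row 5: (5,4)S 1/2
Row 6: (6,1)N 2/2 · (6,2)N 3/3 · (6,3)N 2/3
Row 7: (7,2)N 3/3
The smallest same-type fraction is 1/2 at (5,4), which reduces to 1/2. Any threshold above that leaves this individual unsatisfied.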